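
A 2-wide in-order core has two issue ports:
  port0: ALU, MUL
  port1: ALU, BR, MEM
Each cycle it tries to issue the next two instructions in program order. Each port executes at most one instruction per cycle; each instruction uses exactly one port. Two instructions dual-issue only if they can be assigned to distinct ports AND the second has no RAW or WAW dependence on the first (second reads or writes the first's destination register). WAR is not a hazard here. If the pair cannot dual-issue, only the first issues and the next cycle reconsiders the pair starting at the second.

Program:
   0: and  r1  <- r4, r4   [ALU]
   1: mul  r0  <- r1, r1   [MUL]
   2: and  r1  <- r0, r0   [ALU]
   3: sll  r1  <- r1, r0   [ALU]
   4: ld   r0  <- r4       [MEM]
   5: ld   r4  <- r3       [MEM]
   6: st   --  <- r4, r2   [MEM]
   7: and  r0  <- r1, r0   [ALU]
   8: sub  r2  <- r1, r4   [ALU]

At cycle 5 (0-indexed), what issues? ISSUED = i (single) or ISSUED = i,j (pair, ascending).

0. and.ALU @i0  | RAW r1
1. mul.MUL @i1  | RAW r0
2. and.ALU @i2  | RAW+WAW r1
3. sll.ALU ld.MEM @i3,i4  | 2-wide
4. ld.MEM @i5  | no-port MEM/MEM
5. st.MEM and.ALU @i6,i7  | 2-wide
6. sub.ALU @i8  | tail

ISSUED = 6,7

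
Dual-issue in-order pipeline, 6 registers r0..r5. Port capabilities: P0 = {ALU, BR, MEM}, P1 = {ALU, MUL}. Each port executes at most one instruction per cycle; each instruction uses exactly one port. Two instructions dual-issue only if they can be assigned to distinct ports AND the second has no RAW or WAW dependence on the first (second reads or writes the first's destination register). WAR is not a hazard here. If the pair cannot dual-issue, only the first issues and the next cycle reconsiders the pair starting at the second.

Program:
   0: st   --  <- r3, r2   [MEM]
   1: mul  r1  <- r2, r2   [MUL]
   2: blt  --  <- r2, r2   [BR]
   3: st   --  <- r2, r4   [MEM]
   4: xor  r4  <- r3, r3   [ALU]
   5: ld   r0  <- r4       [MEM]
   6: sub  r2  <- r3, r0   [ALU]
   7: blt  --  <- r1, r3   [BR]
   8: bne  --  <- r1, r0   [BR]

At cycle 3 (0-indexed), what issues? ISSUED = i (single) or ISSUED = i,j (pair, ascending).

#0 head=0: st.MEM;mul.MUL i0&i1 pair
#1 head=2: blt.BR i2 no-port BR/MEM
#2 head=3: st.MEM;xor.ALU i3&i4 pair
#3 head=5: ld.MEM i5 RAW r0
#4 head=6: sub.ALU;blt.BR i6&i7 pair
#5 head=8: bne.BR i8 tail

ISSUED = 5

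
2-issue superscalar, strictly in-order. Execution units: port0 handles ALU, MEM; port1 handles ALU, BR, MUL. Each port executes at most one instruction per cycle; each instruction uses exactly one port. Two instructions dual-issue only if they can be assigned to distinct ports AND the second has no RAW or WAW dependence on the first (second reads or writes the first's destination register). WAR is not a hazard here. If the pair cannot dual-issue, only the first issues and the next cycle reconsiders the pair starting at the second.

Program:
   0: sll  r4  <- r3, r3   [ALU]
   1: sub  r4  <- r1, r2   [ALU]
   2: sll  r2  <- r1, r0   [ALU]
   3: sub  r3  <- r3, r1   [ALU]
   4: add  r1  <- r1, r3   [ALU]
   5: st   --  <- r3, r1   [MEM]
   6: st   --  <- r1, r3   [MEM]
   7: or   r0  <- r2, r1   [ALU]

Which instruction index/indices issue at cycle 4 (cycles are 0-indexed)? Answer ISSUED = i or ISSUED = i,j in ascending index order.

0. sll @i0  | WAW r4
1. sub/sll @i1&i2  | dual
2. sub @i3  | RAW r3
3. add @i4  | RAW r1
4. st @i5  | no-port MEM/MEM
5. st/or @i6&i7  | dual

ISSUED = 5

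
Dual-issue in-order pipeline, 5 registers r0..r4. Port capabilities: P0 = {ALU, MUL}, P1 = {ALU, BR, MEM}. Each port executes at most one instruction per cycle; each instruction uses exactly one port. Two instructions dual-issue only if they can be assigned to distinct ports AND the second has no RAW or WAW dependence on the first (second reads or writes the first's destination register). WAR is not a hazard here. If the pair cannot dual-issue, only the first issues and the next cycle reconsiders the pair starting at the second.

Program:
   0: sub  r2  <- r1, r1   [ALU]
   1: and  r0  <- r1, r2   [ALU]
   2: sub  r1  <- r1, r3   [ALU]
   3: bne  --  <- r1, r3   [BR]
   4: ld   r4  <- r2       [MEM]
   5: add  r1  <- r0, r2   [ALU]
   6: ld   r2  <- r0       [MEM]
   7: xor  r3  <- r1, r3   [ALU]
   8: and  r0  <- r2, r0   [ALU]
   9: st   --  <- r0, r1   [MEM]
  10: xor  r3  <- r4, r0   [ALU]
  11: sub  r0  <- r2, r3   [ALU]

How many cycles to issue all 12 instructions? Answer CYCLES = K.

CYCLES = 8

#0 head=0: sub.ALU i0 RAW r2
#1 head=1: and.ALU/sub.ALU i1,i2 2-wide
#2 head=3: bne.BR i3 no-port BR/MEM
#3 head=4: ld.MEM/add.ALU i4,i5 2-wide
#4 head=6: ld.MEM/xor.ALU i6,i7 2-wide
#5 head=8: and.ALU i8 RAW r0
#6 head=9: st.MEM/xor.ALU i9,i10 2-wide
#7 head=11: sub.ALU i11 tail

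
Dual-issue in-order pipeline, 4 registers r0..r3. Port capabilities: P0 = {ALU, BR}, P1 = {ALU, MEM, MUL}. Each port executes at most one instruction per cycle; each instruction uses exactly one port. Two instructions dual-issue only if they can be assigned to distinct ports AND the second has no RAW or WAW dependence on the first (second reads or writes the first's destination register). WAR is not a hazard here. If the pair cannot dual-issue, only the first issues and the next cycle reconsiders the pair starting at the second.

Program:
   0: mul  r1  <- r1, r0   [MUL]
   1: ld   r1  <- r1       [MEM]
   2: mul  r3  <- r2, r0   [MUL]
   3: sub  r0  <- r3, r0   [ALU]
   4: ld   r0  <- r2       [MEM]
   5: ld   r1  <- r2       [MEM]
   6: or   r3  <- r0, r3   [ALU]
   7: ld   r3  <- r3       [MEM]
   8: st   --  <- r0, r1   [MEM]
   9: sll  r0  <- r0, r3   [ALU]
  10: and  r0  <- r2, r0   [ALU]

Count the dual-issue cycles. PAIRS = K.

  cy0 -> i0 (mul) no-port MUL/MEM
  cy1 -> i1 (ld) no-port MEM/MUL
  cy2 -> i2 (mul) RAW r3
  cy3 -> i3 (sub) WAW r0
  cy4 -> i4 (ld) no-port MEM/MEM
  cy5 -> i5/i6 (ld/or) pair
  cy6 -> i7 (ld) no-port MEM/MEM
  cy7 -> i8/i9 (st/sll) pair
  cy8 -> i10 (and) tail

PAIRS = 2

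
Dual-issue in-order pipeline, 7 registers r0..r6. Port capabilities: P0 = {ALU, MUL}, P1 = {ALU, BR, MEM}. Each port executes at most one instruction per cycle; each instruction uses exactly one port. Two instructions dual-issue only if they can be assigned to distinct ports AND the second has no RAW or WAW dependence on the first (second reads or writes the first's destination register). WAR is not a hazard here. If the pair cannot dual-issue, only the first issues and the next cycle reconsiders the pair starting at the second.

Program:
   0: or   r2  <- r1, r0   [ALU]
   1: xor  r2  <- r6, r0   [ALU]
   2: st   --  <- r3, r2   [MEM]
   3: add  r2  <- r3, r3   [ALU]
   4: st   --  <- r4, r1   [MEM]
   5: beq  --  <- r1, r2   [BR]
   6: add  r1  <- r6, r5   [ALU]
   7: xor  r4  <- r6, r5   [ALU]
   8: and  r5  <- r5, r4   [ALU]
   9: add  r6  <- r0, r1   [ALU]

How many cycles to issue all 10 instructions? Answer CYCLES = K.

CYCLES = 7

0. or @i0  | WAW r2
1. xor @i1  | RAW r2
2. st;add @i2&i3  | pair
3. st @i4  | no-port MEM/BR
4. beq;add @i5&i6  | pair
5. xor @i7  | RAW r4
6. and;add @i8&i9  | pair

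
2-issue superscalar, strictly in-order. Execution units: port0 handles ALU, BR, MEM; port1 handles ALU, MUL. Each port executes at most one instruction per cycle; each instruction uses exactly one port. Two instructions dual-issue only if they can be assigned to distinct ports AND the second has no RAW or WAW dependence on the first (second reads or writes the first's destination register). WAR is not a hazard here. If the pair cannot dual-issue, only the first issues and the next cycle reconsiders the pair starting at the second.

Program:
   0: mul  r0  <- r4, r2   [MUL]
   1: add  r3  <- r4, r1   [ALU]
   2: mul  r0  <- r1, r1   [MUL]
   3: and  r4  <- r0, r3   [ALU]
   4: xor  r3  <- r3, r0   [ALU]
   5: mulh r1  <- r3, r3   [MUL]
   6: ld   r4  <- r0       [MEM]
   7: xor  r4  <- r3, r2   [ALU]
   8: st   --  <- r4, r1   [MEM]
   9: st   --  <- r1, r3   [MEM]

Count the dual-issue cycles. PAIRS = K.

0. mul add @i0+i1  | 2-wide
1. mul @i2  | RAW r0
2. and xor @i3+i4  | 2-wide
3. mulh ld @i5+i6  | 2-wide
4. xor @i7  | RAW r4
5. st @i8  | no-port MEM/MEM
6. st @i9  | tail

PAIRS = 3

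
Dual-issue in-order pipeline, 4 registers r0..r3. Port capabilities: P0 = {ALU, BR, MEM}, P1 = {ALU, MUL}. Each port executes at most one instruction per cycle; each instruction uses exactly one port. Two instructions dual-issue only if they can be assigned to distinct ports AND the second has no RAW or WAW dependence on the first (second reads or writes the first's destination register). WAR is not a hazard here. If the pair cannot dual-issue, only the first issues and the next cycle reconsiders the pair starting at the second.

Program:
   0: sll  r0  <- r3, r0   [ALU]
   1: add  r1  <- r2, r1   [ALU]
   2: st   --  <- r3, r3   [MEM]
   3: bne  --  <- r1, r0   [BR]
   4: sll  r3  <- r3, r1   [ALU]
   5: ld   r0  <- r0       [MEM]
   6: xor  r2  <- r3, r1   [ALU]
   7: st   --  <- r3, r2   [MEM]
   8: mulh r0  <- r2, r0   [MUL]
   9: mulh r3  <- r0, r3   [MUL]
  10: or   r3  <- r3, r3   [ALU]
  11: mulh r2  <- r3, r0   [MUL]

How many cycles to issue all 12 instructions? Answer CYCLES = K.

#0 head=0: sll/add i0/i1 2-wide
#1 head=2: st i2 no-port MEM/BR
#2 head=3: bne/sll i3/i4 2-wide
#3 head=5: ld/xor i5/i6 2-wide
#4 head=7: st/mulh i7/i8 2-wide
#5 head=9: mulh i9 RAW+WAW r3
#6 head=10: or i10 RAW r3
#7 head=11: mulh i11 tail

CYCLES = 8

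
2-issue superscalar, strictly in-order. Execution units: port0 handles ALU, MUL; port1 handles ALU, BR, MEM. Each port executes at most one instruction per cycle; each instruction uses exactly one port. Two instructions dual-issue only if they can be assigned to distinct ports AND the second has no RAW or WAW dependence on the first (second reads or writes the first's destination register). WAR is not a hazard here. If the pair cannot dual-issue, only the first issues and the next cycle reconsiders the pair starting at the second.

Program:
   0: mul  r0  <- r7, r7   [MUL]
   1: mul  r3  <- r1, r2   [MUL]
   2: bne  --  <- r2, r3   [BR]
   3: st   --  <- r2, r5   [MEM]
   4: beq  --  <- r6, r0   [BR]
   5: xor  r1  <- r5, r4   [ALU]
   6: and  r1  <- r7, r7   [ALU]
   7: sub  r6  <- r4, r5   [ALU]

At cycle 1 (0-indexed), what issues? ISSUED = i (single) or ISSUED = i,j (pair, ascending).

0. mul @i0  | no-port MUL/MUL
1. mul @i1  | RAW r3
2. bne @i2  | no-port BR/MEM
3. st @i3  | no-port MEM/BR
4. beq/xor @i4,i5  | dual
5. and/sub @i6,i7  | dual

ISSUED = 1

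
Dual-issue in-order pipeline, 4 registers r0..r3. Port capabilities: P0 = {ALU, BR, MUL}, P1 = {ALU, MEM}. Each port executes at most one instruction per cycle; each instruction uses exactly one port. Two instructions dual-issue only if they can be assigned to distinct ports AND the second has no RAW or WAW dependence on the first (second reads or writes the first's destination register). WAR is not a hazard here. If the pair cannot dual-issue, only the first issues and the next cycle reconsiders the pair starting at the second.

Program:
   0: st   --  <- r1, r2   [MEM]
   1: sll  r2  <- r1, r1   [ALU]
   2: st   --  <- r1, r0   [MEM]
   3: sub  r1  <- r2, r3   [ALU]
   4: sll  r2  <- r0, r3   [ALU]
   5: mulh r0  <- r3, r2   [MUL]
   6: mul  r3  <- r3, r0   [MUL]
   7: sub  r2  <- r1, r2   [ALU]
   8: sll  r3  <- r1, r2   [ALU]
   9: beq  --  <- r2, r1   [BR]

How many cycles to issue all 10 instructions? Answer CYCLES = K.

t=0 i0,i1:st/sll ; 2-wide
t=1 i2,i3:st/sub ; 2-wide
t=2 i4:sll ; RAW r2
t=3 i5:mulh ; no-port MUL/MUL
t=4 i6,i7:mul/sub ; 2-wide
t=5 i8,i9:sll/beq ; 2-wide

CYCLES = 6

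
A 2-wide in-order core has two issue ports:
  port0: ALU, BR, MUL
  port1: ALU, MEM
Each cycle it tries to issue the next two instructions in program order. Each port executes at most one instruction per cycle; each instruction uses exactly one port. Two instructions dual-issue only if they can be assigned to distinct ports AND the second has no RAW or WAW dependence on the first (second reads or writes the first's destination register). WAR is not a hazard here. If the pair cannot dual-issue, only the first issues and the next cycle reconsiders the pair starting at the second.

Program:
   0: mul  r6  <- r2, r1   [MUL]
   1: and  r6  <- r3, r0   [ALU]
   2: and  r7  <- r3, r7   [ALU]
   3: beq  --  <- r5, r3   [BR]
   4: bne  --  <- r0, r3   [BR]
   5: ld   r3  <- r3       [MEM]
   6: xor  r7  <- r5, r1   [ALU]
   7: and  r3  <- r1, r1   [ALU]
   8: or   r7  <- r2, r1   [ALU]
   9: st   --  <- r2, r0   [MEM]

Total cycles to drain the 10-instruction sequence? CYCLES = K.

CYCLES = 6

  cy0 -> i0 (mul.MUL) WAW r6
  cy1 -> i1&i2 (and.ALU;and.ALU) 2-wide
  cy2 -> i3 (beq.BR) no-port BR/BR
  cy3 -> i4&i5 (bne.BR;ld.MEM) 2-wide
  cy4 -> i6&i7 (xor.ALU;and.ALU) 2-wide
  cy5 -> i8&i9 (or.ALU;st.MEM) 2-wide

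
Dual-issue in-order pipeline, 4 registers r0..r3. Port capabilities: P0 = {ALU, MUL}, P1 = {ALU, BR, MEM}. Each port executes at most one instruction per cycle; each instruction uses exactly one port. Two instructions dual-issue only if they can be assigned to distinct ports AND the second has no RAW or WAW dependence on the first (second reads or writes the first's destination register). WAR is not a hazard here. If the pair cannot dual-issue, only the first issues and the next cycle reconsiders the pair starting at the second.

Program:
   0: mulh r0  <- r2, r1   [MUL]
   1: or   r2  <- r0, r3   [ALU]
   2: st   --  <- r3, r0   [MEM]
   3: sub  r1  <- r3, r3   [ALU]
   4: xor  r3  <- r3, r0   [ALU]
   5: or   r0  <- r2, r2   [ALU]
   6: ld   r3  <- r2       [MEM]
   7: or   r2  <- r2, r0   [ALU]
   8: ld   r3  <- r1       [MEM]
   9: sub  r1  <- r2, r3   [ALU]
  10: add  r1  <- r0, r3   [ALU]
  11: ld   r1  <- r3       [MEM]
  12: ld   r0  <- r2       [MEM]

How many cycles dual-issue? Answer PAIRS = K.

PAIRS = 4

0. mulh.MUL @i0  | RAW r0
1. or.ALU+st.MEM @i1/i2  | pair
2. sub.ALU+xor.ALU @i3/i4  | pair
3. or.ALU+ld.MEM @i5/i6  | pair
4. or.ALU+ld.MEM @i7/i8  | pair
5. sub.ALU @i9  | WAW r1
6. add.ALU @i10  | WAW r1
7. ld.MEM @i11  | no-port MEM/MEM
8. ld.MEM @i12  | tail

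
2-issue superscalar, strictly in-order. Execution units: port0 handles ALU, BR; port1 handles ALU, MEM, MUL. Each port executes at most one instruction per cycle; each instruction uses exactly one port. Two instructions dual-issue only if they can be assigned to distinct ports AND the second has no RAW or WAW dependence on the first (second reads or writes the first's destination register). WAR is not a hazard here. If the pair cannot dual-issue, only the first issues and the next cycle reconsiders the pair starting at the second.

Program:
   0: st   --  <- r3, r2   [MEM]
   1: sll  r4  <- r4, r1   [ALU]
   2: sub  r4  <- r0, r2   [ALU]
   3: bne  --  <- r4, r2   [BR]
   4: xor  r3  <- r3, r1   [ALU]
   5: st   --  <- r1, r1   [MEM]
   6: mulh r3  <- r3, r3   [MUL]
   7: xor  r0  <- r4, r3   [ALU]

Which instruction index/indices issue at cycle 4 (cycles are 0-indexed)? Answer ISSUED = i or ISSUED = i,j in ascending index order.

  cy0 -> i0&i1 (st;sll) dual
  cy1 -> i2 (sub) RAW r4
  cy2 -> i3&i4 (bne;xor) dual
  cy3 -> i5 (st) no-port MEM/MUL
  cy4 -> i6 (mulh) RAW r3
  cy5 -> i7 (xor) tail

ISSUED = 6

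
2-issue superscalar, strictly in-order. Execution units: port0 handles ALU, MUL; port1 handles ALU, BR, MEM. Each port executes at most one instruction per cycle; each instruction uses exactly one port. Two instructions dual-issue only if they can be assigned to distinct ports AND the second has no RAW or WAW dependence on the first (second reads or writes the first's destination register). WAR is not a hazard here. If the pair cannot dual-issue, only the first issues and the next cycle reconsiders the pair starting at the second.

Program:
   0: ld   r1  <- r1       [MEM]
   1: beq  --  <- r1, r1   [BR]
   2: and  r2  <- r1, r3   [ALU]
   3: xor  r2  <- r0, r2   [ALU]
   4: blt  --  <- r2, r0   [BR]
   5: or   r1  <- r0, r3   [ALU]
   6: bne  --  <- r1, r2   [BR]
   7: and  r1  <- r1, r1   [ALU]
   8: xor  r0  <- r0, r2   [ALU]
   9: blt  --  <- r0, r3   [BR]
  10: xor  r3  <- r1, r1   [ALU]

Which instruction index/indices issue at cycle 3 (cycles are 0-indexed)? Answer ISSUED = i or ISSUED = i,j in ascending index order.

ISSUED = 4,5

[0] i0  ld  -- no-port MEM/BR
[1] i1+i2  beq+and  -- 2-wide
[2] i3  xor  -- RAW r2
[3] i4+i5  blt+or  -- 2-wide
[4] i6+i7  bne+and  -- 2-wide
[5] i8  xor  -- RAW r0
[6] i9+i10  blt+xor  -- 2-wide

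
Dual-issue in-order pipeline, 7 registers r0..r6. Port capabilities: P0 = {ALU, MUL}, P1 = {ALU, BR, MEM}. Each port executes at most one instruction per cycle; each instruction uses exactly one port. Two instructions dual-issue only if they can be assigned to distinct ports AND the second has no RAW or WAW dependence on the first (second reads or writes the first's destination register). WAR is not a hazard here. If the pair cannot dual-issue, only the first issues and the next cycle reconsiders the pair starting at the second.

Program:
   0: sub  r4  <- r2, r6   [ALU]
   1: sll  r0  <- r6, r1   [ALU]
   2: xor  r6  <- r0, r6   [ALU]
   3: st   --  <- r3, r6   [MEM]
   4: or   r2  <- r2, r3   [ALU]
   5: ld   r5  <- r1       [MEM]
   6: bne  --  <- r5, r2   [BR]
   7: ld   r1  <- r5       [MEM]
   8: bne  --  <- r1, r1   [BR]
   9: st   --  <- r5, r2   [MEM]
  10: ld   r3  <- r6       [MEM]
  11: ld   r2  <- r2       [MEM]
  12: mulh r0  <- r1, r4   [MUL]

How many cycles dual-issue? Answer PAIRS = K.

PAIRS = 3

c0: i0,i1 sub.ALU+sll.ALU  pair
c1: i2 xor.ALU  RAW r6
c2: i3,i4 st.MEM+or.ALU  pair
c3: i5 ld.MEM  no-port MEM/BR
c4: i6 bne.BR  no-port BR/MEM
c5: i7 ld.MEM  no-port MEM/BR
c6: i8 bne.BR  no-port BR/MEM
c7: i9 st.MEM  no-port MEM/MEM
c8: i10 ld.MEM  no-port MEM/MEM
c9: i11,i12 ld.MEM+mulh.MUL  pair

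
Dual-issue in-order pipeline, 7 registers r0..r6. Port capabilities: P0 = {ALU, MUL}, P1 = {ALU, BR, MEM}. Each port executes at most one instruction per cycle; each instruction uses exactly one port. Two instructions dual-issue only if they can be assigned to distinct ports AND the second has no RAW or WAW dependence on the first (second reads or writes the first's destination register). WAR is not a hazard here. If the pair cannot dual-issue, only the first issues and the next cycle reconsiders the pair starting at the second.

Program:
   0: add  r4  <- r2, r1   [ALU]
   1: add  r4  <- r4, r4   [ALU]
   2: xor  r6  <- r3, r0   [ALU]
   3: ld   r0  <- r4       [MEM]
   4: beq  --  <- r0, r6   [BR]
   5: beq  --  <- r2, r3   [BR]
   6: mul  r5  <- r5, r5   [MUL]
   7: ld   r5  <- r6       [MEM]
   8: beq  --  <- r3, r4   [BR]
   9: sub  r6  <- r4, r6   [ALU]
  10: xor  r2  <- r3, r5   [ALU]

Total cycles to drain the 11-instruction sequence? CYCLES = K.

[0] i0  add.ALU  -- RAW+WAW r4
[1] i1,i2  add.ALU+xor.ALU  -- dual
[2] i3  ld.MEM  -- no-port MEM/BR
[3] i4  beq.BR  -- no-port BR/BR
[4] i5,i6  beq.BR+mul.MUL  -- dual
[5] i7  ld.MEM  -- no-port MEM/BR
[6] i8,i9  beq.BR+sub.ALU  -- dual
[7] i10  xor.ALU  -- tail

CYCLES = 8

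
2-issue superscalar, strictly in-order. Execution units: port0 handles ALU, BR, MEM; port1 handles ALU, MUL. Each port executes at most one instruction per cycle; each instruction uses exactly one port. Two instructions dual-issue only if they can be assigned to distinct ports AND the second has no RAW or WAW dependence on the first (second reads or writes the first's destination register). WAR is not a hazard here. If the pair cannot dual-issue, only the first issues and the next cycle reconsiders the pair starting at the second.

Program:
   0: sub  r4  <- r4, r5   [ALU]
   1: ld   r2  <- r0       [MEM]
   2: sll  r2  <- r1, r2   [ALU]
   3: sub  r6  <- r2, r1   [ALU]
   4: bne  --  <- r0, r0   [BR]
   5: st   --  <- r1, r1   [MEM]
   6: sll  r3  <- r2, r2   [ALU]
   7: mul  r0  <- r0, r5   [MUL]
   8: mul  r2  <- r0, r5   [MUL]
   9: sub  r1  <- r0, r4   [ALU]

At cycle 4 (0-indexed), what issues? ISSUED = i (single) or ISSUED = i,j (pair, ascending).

c0: i0&i1 sub/ld  pair
c1: i2 sll  RAW r2
c2: i3&i4 sub/bne  pair
c3: i5&i6 st/sll  pair
c4: i7 mul  no-port MUL/MUL
c5: i8&i9 mul/sub  pair

ISSUED = 7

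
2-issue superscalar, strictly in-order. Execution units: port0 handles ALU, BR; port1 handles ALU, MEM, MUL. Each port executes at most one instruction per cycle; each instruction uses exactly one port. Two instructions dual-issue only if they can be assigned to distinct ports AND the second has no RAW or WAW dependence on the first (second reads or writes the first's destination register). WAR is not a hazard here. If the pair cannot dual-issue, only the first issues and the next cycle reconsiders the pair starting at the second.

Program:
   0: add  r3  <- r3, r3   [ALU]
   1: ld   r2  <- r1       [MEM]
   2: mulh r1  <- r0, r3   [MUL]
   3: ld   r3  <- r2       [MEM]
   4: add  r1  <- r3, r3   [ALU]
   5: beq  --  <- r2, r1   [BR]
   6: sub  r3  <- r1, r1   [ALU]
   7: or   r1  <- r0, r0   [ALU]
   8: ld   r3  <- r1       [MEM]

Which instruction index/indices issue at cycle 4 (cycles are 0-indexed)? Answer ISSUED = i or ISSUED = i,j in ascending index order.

ISSUED = 5,6

0. add ld @i0&i1  | 2-wide
1. mulh @i2  | no-port MUL/MEM
2. ld @i3  | RAW r3
3. add @i4  | RAW r1
4. beq sub @i5&i6  | 2-wide
5. or @i7  | RAW r1
6. ld @i8  | tail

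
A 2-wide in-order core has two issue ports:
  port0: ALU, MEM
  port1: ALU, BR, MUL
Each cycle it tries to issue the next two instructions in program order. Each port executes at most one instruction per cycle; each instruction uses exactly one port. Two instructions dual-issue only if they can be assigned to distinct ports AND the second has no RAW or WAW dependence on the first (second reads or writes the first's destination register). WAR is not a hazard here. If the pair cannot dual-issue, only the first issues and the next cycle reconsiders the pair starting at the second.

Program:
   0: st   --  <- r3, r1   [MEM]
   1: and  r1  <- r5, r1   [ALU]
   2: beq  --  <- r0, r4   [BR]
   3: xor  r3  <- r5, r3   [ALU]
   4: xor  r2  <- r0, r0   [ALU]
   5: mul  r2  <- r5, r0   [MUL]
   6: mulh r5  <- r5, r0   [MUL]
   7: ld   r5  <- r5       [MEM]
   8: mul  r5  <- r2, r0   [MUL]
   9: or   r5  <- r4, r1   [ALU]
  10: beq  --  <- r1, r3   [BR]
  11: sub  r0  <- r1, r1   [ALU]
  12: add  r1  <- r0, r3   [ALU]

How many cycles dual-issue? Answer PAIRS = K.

[0] i0&i1  st and  -- dual
[1] i2&i3  beq xor  -- dual
[2] i4  xor  -- WAW r2
[3] i5  mul  -- no-port MUL/MUL
[4] i6  mulh  -- RAW+WAW r5
[5] i7  ld  -- WAW r5
[6] i8  mul  -- WAW r5
[7] i9&i10  or beq  -- dual
[8] i11  sub  -- RAW r0
[9] i12  add  -- tail

PAIRS = 3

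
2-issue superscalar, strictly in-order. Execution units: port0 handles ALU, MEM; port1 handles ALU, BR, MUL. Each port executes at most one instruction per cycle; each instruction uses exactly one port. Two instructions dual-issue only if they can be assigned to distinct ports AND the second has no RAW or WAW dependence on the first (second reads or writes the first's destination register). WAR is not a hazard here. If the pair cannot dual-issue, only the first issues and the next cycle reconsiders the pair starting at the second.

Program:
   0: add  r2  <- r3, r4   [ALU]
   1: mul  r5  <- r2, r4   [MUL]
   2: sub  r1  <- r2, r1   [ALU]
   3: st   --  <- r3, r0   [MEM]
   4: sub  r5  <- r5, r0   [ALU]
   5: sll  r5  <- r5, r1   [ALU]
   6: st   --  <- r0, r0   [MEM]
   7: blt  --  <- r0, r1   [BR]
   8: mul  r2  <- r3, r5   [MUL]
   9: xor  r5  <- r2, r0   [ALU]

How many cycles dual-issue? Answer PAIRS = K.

PAIRS = 3

#0 head=0: add i0 RAW r2
#1 head=1: mul;sub i1,i2 2-wide
#2 head=3: st;sub i3,i4 2-wide
#3 head=5: sll;st i5,i6 2-wide
#4 head=7: blt i7 no-port BR/MUL
#5 head=8: mul i8 RAW r2
#6 head=9: xor i9 tail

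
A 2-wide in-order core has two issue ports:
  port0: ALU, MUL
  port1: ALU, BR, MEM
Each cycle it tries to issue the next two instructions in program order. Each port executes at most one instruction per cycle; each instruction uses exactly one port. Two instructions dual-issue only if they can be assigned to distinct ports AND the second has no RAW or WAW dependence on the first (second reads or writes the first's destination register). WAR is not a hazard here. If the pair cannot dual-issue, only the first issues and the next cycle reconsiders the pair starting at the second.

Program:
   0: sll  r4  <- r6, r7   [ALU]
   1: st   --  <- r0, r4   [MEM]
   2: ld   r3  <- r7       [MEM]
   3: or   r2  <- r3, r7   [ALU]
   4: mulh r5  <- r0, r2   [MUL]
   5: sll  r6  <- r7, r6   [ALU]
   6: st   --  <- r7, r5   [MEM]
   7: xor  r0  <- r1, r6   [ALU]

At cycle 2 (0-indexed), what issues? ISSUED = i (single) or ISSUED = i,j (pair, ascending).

t=0 i0:sll ; RAW r4
t=1 i1:st ; no-port MEM/MEM
t=2 i2:ld ; RAW r3
t=3 i3:or ; RAW r2
t=4 i4+i5:mulh/sll ; dual
t=5 i6+i7:st/xor ; dual

ISSUED = 2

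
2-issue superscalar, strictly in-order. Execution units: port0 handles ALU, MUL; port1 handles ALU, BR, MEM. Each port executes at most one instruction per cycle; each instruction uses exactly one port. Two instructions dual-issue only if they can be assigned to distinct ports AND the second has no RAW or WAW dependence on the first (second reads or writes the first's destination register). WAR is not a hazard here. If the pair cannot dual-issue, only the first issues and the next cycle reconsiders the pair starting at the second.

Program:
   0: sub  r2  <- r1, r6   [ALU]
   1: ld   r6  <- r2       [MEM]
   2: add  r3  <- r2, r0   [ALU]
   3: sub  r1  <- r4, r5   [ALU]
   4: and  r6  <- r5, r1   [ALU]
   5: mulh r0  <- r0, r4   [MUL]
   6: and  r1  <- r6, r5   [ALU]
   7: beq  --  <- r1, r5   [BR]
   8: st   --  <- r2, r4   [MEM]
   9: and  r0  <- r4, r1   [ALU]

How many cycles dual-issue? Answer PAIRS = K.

#0 head=0: sub.ALU i0 RAW r2
#1 head=1: ld.MEM add.ALU i1&i2 pair
#2 head=3: sub.ALU i3 RAW r1
#3 head=4: and.ALU mulh.MUL i4&i5 pair
#4 head=6: and.ALU i6 RAW r1
#5 head=7: beq.BR i7 no-port BR/MEM
#6 head=8: st.MEM and.ALU i8&i9 pair

PAIRS = 3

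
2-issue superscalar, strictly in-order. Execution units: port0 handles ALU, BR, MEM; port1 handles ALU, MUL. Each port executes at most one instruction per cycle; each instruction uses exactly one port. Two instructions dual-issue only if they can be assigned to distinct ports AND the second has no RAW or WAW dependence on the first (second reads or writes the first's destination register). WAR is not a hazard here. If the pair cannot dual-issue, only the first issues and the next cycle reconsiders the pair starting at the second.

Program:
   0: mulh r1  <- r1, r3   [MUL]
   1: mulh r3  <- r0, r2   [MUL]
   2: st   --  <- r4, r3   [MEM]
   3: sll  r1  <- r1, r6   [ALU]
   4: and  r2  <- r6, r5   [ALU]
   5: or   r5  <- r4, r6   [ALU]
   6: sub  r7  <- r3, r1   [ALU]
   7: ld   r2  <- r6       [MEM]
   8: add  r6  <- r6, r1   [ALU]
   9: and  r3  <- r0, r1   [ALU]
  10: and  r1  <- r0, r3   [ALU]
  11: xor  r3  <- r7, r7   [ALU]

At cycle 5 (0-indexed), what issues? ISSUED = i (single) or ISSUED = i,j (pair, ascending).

ISSUED = 8,9

c0: i0 mulh.MUL  no-port MUL/MUL
c1: i1 mulh.MUL  RAW r3
c2: i2&i3 st.MEM;sll.ALU  2-wide
c3: i4&i5 and.ALU;or.ALU  2-wide
c4: i6&i7 sub.ALU;ld.MEM  2-wide
c5: i8&i9 add.ALU;and.ALU  2-wide
c6: i10&i11 and.ALU;xor.ALU  2-wide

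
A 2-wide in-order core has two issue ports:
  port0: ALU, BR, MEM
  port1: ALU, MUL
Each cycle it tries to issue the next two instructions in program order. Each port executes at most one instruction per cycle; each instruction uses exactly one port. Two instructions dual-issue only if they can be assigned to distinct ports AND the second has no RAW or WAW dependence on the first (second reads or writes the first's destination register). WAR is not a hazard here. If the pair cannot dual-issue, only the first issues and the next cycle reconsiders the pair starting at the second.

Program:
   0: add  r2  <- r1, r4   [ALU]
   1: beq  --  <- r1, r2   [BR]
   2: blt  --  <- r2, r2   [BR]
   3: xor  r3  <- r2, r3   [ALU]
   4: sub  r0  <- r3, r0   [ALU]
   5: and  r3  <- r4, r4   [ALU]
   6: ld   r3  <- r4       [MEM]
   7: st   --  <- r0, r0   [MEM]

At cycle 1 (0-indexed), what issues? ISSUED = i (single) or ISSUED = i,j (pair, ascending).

t=0 i0:add ; RAW r2
t=1 i1:beq ; no-port BR/BR
t=2 i2/i3:blt+xor ; dual
t=3 i4/i5:sub+and ; dual
t=4 i6:ld ; no-port MEM/MEM
t=5 i7:st ; tail

ISSUED = 1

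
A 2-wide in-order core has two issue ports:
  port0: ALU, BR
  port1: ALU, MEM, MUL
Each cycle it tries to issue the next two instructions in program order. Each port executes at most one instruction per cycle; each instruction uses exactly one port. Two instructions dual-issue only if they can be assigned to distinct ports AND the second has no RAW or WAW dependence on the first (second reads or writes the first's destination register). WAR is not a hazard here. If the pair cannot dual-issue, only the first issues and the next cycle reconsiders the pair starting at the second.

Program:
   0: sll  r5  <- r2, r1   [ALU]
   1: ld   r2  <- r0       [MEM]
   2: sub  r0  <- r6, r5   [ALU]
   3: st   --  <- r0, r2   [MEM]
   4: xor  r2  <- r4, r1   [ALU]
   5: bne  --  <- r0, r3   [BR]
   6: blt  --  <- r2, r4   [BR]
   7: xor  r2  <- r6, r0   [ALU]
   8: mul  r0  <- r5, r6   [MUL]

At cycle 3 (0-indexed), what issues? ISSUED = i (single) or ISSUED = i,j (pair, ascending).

ISSUED = 5

[0] i0+i1  sll;ld  -- 2-wide
[1] i2  sub  -- RAW r0
[2] i3+i4  st;xor  -- 2-wide
[3] i5  bne  -- no-port BR/BR
[4] i6+i7  blt;xor  -- 2-wide
[5] i8  mul  -- tail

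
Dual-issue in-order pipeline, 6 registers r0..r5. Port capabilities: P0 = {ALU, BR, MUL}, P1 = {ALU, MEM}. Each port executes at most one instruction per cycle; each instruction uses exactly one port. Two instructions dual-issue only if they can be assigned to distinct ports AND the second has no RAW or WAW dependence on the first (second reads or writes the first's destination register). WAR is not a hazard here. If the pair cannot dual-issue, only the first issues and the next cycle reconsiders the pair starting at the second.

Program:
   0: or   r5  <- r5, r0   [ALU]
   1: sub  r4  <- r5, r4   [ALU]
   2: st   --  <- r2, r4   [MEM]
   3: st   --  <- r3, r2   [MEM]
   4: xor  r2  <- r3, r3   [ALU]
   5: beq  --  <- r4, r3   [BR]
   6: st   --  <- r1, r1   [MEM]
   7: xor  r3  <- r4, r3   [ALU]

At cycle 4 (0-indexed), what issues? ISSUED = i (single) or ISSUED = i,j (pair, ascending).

ISSUED = 5,6

0. or.ALU @i0  | RAW r5
1. sub.ALU @i1  | RAW r4
2. st.MEM @i2  | no-port MEM/MEM
3. st.MEM/xor.ALU @i3&i4  | pair
4. beq.BR/st.MEM @i5&i6  | pair
5. xor.ALU @i7  | tail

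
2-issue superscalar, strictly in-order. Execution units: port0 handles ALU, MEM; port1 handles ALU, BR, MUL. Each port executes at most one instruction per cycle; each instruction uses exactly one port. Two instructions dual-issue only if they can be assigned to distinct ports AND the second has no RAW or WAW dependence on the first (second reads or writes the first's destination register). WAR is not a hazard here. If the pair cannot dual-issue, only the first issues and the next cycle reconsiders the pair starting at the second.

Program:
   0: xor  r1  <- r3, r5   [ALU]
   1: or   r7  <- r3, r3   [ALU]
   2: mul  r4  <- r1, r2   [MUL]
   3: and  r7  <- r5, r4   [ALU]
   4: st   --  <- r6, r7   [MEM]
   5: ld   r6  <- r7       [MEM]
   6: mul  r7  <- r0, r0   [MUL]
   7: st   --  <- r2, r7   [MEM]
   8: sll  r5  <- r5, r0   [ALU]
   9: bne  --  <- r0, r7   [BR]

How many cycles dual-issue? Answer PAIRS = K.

[0] i0/i1  xor.ALU+or.ALU  -- pair
[1] i2  mul.MUL  -- RAW r4
[2] i3  and.ALU  -- RAW r7
[3] i4  st.MEM  -- no-port MEM/MEM
[4] i5/i6  ld.MEM+mul.MUL  -- pair
[5] i7/i8  st.MEM+sll.ALU  -- pair
[6] i9  bne.BR  -- tail

PAIRS = 3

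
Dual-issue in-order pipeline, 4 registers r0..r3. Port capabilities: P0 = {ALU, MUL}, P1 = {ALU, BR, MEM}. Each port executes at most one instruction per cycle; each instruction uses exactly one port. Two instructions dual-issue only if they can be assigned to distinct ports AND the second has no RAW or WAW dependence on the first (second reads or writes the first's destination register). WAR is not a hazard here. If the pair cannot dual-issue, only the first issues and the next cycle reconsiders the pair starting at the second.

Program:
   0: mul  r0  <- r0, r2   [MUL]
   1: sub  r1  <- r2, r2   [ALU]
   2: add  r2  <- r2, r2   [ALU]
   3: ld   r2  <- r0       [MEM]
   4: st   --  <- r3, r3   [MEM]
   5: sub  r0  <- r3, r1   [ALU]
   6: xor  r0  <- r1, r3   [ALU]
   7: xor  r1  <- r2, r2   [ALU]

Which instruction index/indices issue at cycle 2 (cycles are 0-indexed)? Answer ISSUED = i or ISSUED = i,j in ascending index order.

  cy0 -> i0/i1 (mul.MUL sub.ALU) dual
  cy1 -> i2 (add.ALU) WAW r2
  cy2 -> i3 (ld.MEM) no-port MEM/MEM
  cy3 -> i4/i5 (st.MEM sub.ALU) dual
  cy4 -> i6/i7 (xor.ALU xor.ALU) dual

ISSUED = 3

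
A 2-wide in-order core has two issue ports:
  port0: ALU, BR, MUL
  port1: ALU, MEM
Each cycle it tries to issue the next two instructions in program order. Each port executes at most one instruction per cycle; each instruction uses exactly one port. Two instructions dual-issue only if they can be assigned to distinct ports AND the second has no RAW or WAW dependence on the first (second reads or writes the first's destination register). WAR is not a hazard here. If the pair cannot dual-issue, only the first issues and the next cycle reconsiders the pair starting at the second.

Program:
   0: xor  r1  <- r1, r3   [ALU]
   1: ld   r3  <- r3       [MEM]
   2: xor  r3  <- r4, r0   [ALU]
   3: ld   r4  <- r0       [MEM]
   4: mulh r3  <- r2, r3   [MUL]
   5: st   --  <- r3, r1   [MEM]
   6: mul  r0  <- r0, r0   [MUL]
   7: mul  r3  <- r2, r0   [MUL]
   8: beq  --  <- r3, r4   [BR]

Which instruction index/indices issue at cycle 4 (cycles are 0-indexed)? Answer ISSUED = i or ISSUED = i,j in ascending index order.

ISSUED = 7

0. xor ld @i0,i1  | pair
1. xor ld @i2,i3  | pair
2. mulh @i4  | RAW r3
3. st mul @i5,i6  | pair
4. mul @i7  | no-port MUL/BR
5. beq @i8  | tail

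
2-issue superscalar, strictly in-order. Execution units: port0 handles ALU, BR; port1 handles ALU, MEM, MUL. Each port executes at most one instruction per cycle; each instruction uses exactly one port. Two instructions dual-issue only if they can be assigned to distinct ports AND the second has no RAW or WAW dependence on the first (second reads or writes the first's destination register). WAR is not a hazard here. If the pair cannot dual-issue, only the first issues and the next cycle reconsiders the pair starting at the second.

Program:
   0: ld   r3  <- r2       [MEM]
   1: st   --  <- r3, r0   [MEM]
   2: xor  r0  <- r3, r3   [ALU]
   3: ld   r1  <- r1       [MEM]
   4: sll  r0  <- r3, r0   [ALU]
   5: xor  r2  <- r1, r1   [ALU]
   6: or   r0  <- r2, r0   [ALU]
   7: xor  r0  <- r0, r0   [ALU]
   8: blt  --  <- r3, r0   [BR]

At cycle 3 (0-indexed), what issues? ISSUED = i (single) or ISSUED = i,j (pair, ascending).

  cy0 -> i0 (ld) no-port MEM/MEM
  cy1 -> i1&i2 (st/xor) dual
  cy2 -> i3&i4 (ld/sll) dual
  cy3 -> i5 (xor) RAW r2
  cy4 -> i6 (or) RAW+WAW r0
  cy5 -> i7 (xor) RAW r0
  cy6 -> i8 (blt) tail

ISSUED = 5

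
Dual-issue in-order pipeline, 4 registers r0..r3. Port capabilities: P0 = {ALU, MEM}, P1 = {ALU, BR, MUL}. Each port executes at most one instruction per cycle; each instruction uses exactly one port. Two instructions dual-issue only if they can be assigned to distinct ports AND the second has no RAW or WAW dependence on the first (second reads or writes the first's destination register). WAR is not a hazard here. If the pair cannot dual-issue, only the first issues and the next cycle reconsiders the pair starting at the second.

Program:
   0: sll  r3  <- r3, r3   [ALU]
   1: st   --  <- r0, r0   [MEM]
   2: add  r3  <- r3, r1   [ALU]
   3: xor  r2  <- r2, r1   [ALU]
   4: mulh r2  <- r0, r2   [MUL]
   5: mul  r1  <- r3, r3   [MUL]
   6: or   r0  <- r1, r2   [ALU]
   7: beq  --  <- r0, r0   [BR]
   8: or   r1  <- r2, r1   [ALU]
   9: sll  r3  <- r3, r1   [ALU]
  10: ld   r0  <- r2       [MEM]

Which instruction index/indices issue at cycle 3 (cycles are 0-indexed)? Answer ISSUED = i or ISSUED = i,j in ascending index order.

ISSUED = 5

[0] i0&i1  sll;st  -- pair
[1] i2&i3  add;xor  -- pair
[2] i4  mulh  -- no-port MUL/MUL
[3] i5  mul  -- RAW r1
[4] i6  or  -- RAW r0
[5] i7&i8  beq;or  -- pair
[6] i9&i10  sll;ld  -- pair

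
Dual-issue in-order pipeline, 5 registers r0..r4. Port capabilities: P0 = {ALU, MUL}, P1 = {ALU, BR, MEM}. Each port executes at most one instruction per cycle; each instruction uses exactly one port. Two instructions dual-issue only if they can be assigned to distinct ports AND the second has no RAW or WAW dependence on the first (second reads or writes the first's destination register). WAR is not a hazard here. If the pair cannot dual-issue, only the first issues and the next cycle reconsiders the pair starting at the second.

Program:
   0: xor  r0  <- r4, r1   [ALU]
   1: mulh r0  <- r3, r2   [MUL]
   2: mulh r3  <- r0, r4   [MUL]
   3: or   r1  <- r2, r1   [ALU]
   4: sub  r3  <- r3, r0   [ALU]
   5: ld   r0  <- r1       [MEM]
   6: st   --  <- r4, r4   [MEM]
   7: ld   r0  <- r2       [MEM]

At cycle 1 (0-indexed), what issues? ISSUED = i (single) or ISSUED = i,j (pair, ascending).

ISSUED = 1

  cy0 -> i0 (xor.ALU) WAW r0
  cy1 -> i1 (mulh.MUL) no-port MUL/MUL
  cy2 -> i2+i3 (mulh.MUL;or.ALU) 2-wide
  cy3 -> i4+i5 (sub.ALU;ld.MEM) 2-wide
  cy4 -> i6 (st.MEM) no-port MEM/MEM
  cy5 -> i7 (ld.MEM) tail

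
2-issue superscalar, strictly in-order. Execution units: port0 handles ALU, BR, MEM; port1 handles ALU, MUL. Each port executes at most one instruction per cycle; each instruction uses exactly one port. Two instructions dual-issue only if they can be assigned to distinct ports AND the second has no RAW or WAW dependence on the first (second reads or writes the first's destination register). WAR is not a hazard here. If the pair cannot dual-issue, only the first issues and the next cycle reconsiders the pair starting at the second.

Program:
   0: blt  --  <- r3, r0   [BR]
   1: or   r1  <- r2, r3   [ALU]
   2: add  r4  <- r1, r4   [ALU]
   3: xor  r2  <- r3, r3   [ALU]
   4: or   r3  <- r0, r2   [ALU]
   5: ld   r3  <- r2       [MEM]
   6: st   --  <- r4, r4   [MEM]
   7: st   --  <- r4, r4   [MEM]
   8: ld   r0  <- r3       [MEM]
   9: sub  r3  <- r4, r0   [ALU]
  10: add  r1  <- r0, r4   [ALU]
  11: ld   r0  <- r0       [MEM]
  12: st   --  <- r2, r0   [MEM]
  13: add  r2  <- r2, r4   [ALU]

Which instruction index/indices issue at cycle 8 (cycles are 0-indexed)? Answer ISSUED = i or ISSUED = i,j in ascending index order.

ISSUED = 11

#0 head=0: blt.BR;or.ALU i0/i1 dual
#1 head=2: add.ALU;xor.ALU i2/i3 dual
#2 head=4: or.ALU i4 WAW r3
#3 head=5: ld.MEM i5 no-port MEM/MEM
#4 head=6: st.MEM i6 no-port MEM/MEM
#5 head=7: st.MEM i7 no-port MEM/MEM
#6 head=8: ld.MEM i8 RAW r0
#7 head=9: sub.ALU;add.ALU i9/i10 dual
#8 head=11: ld.MEM i11 no-port MEM/MEM
#9 head=12: st.MEM;add.ALU i12/i13 dual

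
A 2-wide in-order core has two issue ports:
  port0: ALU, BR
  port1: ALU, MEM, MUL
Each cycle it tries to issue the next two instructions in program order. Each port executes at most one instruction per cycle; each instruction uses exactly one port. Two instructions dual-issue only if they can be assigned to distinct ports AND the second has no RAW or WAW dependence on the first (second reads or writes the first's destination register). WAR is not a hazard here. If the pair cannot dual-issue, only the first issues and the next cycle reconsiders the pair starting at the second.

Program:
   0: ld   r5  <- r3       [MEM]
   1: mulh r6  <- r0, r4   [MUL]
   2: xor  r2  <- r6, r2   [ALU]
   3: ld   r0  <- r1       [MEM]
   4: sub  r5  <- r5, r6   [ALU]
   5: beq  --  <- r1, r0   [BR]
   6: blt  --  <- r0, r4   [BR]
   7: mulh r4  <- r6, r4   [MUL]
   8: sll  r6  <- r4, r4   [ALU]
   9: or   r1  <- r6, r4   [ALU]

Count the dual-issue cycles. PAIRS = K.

  cy0 -> i0 (ld) no-port MEM/MUL
  cy1 -> i1 (mulh) RAW r6
  cy2 -> i2+i3 (xor/ld) 2-wide
  cy3 -> i4+i5 (sub/beq) 2-wide
  cy4 -> i6+i7 (blt/mulh) 2-wide
  cy5 -> i8 (sll) RAW r6
  cy6 -> i9 (or) tail

PAIRS = 3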